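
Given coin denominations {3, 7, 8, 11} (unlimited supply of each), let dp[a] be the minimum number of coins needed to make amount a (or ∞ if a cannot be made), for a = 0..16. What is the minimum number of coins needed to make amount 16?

2

 a  0  1  2  3  4  5  6  7  8  9 10 11 12 13 14 15 16
dp  0  -  -  1  -  -  2  1  1  3  2  1  4  3  2  2  2
(- denotes ∞ / unreachable)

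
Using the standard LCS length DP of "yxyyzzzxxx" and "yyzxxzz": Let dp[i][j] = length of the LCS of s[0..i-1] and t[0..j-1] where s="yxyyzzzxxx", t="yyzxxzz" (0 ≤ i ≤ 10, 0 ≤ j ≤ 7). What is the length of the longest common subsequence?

   ''  y  y  z  x  x  z  z
''  0  0  0  0  0  0  0  0
 y  0  1  1  1  1  1  1  1
 x  0  1  1  1  2  2  2  2
 y  0  1  2  2  2  2  2  2
 y  0  1  2  2  2  2  2  2
 z  0  1  2  3  3  3  3  3
 z  0  1  2  3  3  3  4  4
 z  0  1  2  3  3  3  4  5
 x  0  1  2  3  4  4  4  5
 x  0  1  2  3  4  5  5  5
 x  0  1  2  3  4  5  5  5

5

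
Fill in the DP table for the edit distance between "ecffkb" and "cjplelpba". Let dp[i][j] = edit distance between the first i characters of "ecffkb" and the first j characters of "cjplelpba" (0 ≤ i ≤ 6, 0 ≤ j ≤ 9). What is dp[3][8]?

7

   ''  c  j  p  l  e  l  p  b  a
''  0  1  2  3  4  5  6  7  8  9
 e  1  1  2  3  4  4  5  6  7  8
 c  2  1  2  3  4  5  5  6  7  8
 f  3  2  2  3  4  5  6  6  7  8
 f  4  3  3  3  4  5  6  7  7  8
 k  5  4  4  4  4  5  6  7  8  8
 b  6  5  5  5  5  5  6  7  7  8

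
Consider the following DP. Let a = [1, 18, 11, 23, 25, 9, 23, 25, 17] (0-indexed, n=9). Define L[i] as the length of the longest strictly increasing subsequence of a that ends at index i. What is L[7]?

4

   i    0    1    2    3    4    5    6    7    8
a[i]    1   18   11   23   25    9   23   25   17
L[i]    1    2    2    3    4    2    3    4    3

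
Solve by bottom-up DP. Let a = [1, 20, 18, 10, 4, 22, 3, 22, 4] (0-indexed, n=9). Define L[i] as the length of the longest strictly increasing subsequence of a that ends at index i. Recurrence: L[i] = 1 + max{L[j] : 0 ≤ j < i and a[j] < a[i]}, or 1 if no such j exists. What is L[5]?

   i    0    1    2    3    4    5    6    7    8
a[i]    1   20   18   10    4   22    3   22    4
L[i]    1    2    2    2    2    3    2    3    3

3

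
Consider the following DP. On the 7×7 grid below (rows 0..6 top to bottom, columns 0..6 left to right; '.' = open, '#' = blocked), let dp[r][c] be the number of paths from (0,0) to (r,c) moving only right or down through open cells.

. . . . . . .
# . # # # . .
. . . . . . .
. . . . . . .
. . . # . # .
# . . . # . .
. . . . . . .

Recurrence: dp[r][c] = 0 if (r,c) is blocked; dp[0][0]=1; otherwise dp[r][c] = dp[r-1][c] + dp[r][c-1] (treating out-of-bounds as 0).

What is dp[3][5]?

r\c   0   1   2   3   4   5   6
  0   1   1   1   1   1   1   1
  1   0   1   0   0   0   1   2
  2   0   1   1   1   1   2   4
  3   0   1   2   3   4   6  10
  4   0   1   3   0   4   0  10
  5   0   1   4   4   0   0  10
  6   0   1   5   9   9   9  19

6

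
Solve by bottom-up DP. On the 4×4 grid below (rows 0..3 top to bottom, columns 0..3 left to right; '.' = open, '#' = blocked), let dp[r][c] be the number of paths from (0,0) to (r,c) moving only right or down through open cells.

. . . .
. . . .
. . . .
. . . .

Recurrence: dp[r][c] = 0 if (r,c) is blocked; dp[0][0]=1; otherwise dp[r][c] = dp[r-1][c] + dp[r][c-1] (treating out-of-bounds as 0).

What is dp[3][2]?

10

r\c   0   1   2   3
  0   1   1   1   1
  1   1   2   3   4
  2   1   3   6  10
  3   1   4  10  20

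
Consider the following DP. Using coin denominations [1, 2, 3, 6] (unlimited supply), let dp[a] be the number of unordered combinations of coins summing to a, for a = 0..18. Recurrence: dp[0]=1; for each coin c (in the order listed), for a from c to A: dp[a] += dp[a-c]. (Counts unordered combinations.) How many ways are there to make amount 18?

after  coin     0     1     2     3     4     5     6     7     8     9    10    11    12    13    14    15    16    17    18
          1     1     1     1     1     1     1     1     1     1     1     1     1     1     1     1     1     1     1     1
          2     1     1     2     2     3     3     4     4     5     5     6     6     7     7     8     8     9     9    10
          3     1     1     2     3     4     5     7     8    10    12    14    16    19    21    24    27    30    33    37
          6     1     1     2     3     4     5     8     9    12    15    18    21    27    30    36    42    48    54    64

64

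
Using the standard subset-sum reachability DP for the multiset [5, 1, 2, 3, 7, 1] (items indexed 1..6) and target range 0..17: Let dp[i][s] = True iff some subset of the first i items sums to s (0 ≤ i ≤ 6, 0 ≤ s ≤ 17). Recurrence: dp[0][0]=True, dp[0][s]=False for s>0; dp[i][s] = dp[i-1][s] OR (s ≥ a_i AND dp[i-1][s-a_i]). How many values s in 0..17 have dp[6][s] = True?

18

i\s   0   1   2   3   4   5   6   7   8   9  10  11  12  13  14  15  16  17
  0   T   F   F   F   F   F   F   F   F   F   F   F   F   F   F   F   F   F
  1   T   F   F   F   F   T   F   F   F   F   F   F   F   F   F   F   F   F
  2   T   T   F   F   F   T   T   F   F   F   F   F   F   F   F   F   F   F
  3   T   T   T   T   F   T   T   T   T   F   F   F   F   F   F   F   F   F
  4   T   T   T   T   T   T   T   T   T   T   T   T   F   F   F   F   F   F
  5   T   T   T   T   T   T   T   T   T   T   T   T   T   T   T   T   T   T
  6   T   T   T   T   T   T   T   T   T   T   T   T   T   T   T   T   T   T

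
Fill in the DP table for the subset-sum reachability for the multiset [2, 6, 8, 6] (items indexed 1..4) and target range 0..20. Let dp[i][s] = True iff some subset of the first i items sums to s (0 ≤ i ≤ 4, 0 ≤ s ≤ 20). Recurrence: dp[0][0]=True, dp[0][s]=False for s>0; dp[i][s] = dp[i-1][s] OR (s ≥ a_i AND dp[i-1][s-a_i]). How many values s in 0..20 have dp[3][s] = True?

i\s   0   1   2   3   4   5   6   7   8   9  10  11  12  13  14  15  16  17  18  19  20
  0   T   F   F   F   F   F   F   F   F   F   F   F   F   F   F   F   F   F   F   F   F
  1   T   F   T   F   F   F   F   F   F   F   F   F   F   F   F   F   F   F   F   F   F
  2   T   F   T   F   F   F   T   F   T   F   F   F   F   F   F   F   F   F   F   F   F
  3   T   F   T   F   F   F   T   F   T   F   T   F   F   F   T   F   T   F   F   F   F
  4   T   F   T   F   F   F   T   F   T   F   T   F   T   F   T   F   T   F   F   F   T

7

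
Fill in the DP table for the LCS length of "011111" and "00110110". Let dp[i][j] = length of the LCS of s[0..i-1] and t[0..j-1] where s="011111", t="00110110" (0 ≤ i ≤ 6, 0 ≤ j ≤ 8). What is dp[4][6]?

4

   ''  0  0  1  1  0  1  1  0
''  0  0  0  0  0  0  0  0  0
 0  0  1  1  1  1  1  1  1  1
 1  0  1  1  2  2  2  2  2  2
 1  0  1  1  2  3  3  3  3  3
 1  0  1  1  2  3  3  4  4  4
 1  0  1  1  2  3  3  4  5  5
 1  0  1  1  2  3  3  4  5  5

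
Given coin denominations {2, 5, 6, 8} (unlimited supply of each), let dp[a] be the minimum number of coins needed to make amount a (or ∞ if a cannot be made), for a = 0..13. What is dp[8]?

 a  0  1  2  3  4  5  6  7  8  9 10 11 12 13
dp  0  -  1  -  2  1  1  2  1  3  2  2  2  2
(- denotes ∞ / unreachable)

1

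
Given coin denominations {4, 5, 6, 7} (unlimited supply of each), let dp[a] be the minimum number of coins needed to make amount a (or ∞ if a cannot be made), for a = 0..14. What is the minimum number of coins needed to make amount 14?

 a  0  1  2  3  4  5  6  7  8  9 10 11 12 13 14
dp  0  -  -  -  1  1  1  1  2  2  2  2  2  2  2
(- denotes ∞ / unreachable)

2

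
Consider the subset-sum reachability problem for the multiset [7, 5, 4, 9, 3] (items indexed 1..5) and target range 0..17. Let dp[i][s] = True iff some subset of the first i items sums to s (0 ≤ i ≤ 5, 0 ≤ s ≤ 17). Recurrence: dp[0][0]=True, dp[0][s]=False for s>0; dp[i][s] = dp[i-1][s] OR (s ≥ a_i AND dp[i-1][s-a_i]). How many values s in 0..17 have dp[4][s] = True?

i\s   0   1   2   3   4   5   6   7   8   9  10  11  12  13  14  15  16  17
  0   T   F   F   F   F   F   F   F   F   F   F   F   F   F   F   F   F   F
  1   T   F   F   F   F   F   F   T   F   F   F   F   F   F   F   F   F   F
  2   T   F   F   F   F   T   F   T   F   F   F   F   T   F   F   F   F   F
  3   T   F   F   F   T   T   F   T   F   T   F   T   T   F   F   F   T   F
  4   T   F   F   F   T   T   F   T   F   T   F   T   T   T   T   F   T   F
  5   T   F   F   T   T   T   F   T   T   T   T   T   T   T   T   T   T   T

10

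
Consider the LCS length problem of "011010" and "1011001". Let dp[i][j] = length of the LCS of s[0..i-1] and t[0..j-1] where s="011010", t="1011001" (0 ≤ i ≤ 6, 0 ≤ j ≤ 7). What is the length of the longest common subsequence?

5

   ''  1  0  1  1  0  0  1
''  0  0  0  0  0  0  0  0
 0  0  0  1  1  1  1  1  1
 1  0  1  1  2  2  2  2  2
 1  0  1  1  2  3  3  3  3
 0  0  1  2  2  3  4  4  4
 1  0  1  2  3  3  4  4  5
 0  0  1  2  3  3  4  5  5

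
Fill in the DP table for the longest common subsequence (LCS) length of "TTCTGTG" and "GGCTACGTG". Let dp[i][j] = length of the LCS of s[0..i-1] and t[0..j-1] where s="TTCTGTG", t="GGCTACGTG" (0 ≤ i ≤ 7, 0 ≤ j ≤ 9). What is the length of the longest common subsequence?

5

   ''  G  G  C  T  A  C  G  T  G
''  0  0  0  0  0  0  0  0  0  0
 T  0  0  0  0  1  1  1  1  1  1
 T  0  0  0  0  1  1  1  1  2  2
 C  0  0  0  1  1  1  2  2  2  2
 T  0  0  0  1  2  2  2  2  3  3
 G  0  1  1  1  2  2  2  3  3  4
 T  0  1  1  1  2  2  2  3  4  4
 G  0  1  2  2  2  2  2  3  4  5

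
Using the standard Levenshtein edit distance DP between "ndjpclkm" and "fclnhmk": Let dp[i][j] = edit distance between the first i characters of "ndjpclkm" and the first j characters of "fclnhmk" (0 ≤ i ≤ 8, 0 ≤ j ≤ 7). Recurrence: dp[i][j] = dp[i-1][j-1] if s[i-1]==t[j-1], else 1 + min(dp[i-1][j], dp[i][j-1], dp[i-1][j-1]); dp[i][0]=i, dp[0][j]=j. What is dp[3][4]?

   ''  f  c  l  n  h  m  k
''  0  1  2  3  4  5  6  7
 n  1  1  2  3  3  4  5  6
 d  2  2  2  3  4  4  5  6
 j  3  3  3  3  4  5  5  6
 p  4  4  4  4  4  5  6  6
 c  5  5  4  5  5  5  6  7
 l  6  6  5  4  5  6  6  7
 k  7  7  6  5  5  6  7  6
 m  8  8  7  6  6  6  6  7

4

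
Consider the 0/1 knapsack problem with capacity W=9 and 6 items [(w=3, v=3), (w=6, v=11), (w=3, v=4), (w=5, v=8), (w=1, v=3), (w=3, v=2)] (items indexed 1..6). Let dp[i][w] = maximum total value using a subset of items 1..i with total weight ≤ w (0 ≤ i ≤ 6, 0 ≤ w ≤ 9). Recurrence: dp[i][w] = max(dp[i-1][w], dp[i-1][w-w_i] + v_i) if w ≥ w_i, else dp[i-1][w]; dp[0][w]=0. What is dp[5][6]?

i\w   0   1   2   3   4   5   6   7   8   9
  0   0   0   0   0   0   0   0   0   0   0
  1   0   0   0   3   3   3   3   3   3   3
  2   0   0   0   3   3   3  11  11  11  14
  3   0   0   0   4   4   4  11  11  11  15
  4   0   0   0   4   4   8  11  11  12  15
  5   0   3   3   4   7   8  11  14  14  15
  6   0   3   3   4   7   8  11  14  14  15

11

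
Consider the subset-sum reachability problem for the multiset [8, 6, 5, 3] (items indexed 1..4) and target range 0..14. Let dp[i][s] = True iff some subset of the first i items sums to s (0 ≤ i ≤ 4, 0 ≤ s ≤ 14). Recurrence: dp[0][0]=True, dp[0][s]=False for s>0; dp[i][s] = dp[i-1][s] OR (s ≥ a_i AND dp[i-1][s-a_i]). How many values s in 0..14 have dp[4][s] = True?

i\s   0   1   2   3   4   5   6   7   8   9  10  11  12  13  14
  0   T   F   F   F   F   F   F   F   F   F   F   F   F   F   F
  1   T   F   F   F   F   F   F   F   T   F   F   F   F   F   F
  2   T   F   F   F   F   F   T   F   T   F   F   F   F   F   T
  3   T   F   F   F   F   T   T   F   T   F   F   T   F   T   T
  4   T   F   F   T   F   T   T   F   T   T   F   T   F   T   T

9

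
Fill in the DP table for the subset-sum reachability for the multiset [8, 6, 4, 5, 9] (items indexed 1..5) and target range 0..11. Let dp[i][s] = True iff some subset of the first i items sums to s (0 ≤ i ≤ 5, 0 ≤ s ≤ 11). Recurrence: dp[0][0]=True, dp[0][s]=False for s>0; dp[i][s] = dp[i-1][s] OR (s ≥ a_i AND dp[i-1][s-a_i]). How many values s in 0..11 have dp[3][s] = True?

5

i\s   0   1   2   3   4   5   6   7   8   9  10  11
  0   T   F   F   F   F   F   F   F   F   F   F   F
  1   T   F   F   F   F   F   F   F   T   F   F   F
  2   T   F   F   F   F   F   T   F   T   F   F   F
  3   T   F   F   F   T   F   T   F   T   F   T   F
  4   T   F   F   F   T   T   T   F   T   T   T   T
  5   T   F   F   F   T   T   T   F   T   T   T   T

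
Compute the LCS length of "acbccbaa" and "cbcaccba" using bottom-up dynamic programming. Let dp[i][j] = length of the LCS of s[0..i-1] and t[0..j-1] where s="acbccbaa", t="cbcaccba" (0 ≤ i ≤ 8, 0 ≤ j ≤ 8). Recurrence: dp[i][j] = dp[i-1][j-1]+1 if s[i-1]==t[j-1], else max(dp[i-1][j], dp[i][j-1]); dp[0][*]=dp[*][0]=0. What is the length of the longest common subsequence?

6

   ''  c  b  c  a  c  c  b  a
''  0  0  0  0  0  0  0  0  0
 a  0  0  0  0  1  1  1  1  1
 c  0  1  1  1  1  2  2  2  2
 b  0  1  2  2  2  2  2  3  3
 c  0  1  2  3  3  3  3  3  3
 c  0  1  2  3  3  4  4  4  4
 b  0  1  2  3  3  4  4  5  5
 a  0  1  2  3  4  4  4  5  6
 a  0  1  2  3  4  4  4  5  6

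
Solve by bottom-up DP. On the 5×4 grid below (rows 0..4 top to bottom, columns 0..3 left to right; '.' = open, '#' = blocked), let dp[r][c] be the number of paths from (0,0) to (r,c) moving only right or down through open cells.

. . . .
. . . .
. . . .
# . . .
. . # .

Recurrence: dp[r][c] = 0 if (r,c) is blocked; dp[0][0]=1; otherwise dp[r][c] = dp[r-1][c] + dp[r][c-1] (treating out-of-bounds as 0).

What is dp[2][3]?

10

r\c   0   1   2   3
  0   1   1   1   1
  1   1   2   3   4
  2   1   3   6  10
  3   0   3   9  19
  4   0   3   0  19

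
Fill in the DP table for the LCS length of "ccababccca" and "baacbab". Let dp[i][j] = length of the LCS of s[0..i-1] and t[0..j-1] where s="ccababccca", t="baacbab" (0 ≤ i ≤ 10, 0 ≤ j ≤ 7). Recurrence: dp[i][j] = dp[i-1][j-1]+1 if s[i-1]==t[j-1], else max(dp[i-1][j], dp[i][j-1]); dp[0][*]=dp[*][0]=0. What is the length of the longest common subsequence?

   ''  b  a  a  c  b  a  b
''  0  0  0  0  0  0  0  0
 c  0  0  0  0  1  1  1  1
 c  0  0  0  0  1  1  1  1
 a  0  0  1  1  1  1  2  2
 b  0  1  1  1  1  2  2  3
 a  0  1  2  2  2  2  3  3
 b  0  1  2  2  2  3  3  4
 c  0  1  2  2  3  3  3  4
 c  0  1  2  2  3  3  3  4
 c  0  1  2  2  3  3  3  4
 a  0  1  2  3  3  3  4  4

4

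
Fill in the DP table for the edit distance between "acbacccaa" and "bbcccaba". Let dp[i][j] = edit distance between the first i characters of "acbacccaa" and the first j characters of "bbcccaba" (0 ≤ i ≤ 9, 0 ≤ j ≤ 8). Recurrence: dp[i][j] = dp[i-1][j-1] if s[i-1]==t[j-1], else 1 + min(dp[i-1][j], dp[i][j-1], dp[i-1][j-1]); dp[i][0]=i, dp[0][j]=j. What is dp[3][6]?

   ''  b  b  c  c  c  a  b  a
''  0  1  2  3  4  5  6  7  8
 a  1  1  2  3  4  5  5  6  7
 c  2  2  2  2  3  4  5  6  7
 b  3  2  2  3  3  4  5  5  6
 a  4  3  3  3  4  4  4  5  5
 c  5  4  4  3  3  4  5  5  6
 c  6  5  5  4  3  3  4  5  6
 c  7  6  6  5  4  3  4  5  6
 a  8  7  7  6  5  4  3  4  5
 a  9  8  8  7  6  5  4  4  4

5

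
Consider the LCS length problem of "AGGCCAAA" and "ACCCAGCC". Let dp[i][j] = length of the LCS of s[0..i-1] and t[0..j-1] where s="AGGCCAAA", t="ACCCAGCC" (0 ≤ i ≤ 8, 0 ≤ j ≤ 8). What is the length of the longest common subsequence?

4

   ''  A  C  C  C  A  G  C  C
''  0  0  0  0  0  0  0  0  0
 A  0  1  1  1  1  1  1  1  1
 G  0  1  1  1  1  1  2  2  2
 G  0  1  1  1  1  1  2  2  2
 C  0  1  2  2  2  2  2  3  3
 C  0  1  2  3  3  3  3  3  4
 A  0  1  2  3  3  4  4  4  4
 A  0  1  2  3  3  4  4  4  4
 A  0  1  2  3  3  4  4  4  4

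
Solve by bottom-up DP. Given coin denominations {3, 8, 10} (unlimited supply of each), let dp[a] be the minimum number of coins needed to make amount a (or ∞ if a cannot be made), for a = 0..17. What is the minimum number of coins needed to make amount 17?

4

 a  0  1  2  3  4  5  6  7  8  9 10 11 12 13 14 15 16 17
dp  0  -  -  1  -  -  2  -  1  3  1  2  4  2  3  5  2  4
(- denotes ∞ / unreachable)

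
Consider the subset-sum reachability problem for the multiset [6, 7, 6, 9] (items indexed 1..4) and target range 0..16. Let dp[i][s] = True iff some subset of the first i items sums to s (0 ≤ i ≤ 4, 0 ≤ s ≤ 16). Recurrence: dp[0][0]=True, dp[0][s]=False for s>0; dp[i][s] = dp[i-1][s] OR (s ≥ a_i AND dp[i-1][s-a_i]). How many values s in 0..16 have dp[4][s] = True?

8

i\s   0   1   2   3   4   5   6   7   8   9  10  11  12  13  14  15  16
  0   T   F   F   F   F   F   F   F   F   F   F   F   F   F   F   F   F
  1   T   F   F   F   F   F   T   F   F   F   F   F   F   F   F   F   F
  2   T   F   F   F   F   F   T   T   F   F   F   F   F   T   F   F   F
  3   T   F   F   F   F   F   T   T   F   F   F   F   T   T   F   F   F
  4   T   F   F   F   F   F   T   T   F   T   F   F   T   T   F   T   T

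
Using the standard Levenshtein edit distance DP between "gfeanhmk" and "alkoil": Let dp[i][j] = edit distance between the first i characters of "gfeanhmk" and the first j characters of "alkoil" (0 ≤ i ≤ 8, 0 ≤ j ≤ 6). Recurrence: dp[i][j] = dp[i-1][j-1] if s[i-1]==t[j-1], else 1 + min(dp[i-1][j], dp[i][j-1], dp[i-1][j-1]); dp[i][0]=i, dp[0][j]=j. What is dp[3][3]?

3

   ''  a  l  k  o  i  l
''  0  1  2  3  4  5  6
 g  1  1  2  3  4  5  6
 f  2  2  2  3  4  5  6
 e  3  3  3  3  4  5  6
 a  4  3  4  4  4  5  6
 n  5  4  4  5  5  5  6
 h  6  5  5  5  6  6  6
 m  7  6  6  6  6  7  7
 k  8  7  7  6  7  7  8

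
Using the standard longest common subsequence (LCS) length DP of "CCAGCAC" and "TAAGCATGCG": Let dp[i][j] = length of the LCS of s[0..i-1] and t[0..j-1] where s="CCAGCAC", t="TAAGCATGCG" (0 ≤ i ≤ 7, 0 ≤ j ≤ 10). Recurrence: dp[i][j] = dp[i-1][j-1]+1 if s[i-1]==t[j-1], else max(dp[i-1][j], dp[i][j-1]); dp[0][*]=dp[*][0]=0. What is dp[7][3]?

   ''  T  A  A  G  C  A  T  G  C  G
''  0  0  0  0  0  0  0  0  0  0  0
 C  0  0  0  0  0  1  1  1  1  1  1
 C  0  0  0  0  0  1  1  1  1  2  2
 A  0  0  1  1  1  1  2  2  2  2  2
 G  0  0  1  1  2  2  2  2  3  3  3
 C  0  0  1  1  2  3  3  3  3  4  4
 A  0  0  1  2  2  3  4  4  4  4  4
 C  0  0  1  2  2  3  4  4  4  5  5

2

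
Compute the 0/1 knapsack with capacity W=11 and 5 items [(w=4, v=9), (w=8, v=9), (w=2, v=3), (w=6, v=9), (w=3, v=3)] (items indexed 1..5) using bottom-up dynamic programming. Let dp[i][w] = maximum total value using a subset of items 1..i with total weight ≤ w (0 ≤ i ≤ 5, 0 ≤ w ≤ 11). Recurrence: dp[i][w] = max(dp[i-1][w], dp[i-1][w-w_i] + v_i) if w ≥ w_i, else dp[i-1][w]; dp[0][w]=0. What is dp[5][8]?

12

i\w   0   1   2   3   4   5   6   7   8   9  10  11
  0   0   0   0   0   0   0   0   0   0   0   0   0
  1   0   0   0   0   9   9   9   9   9   9   9   9
  2   0   0   0   0   9   9   9   9   9   9   9   9
  3   0   0   3   3   9   9  12  12  12  12  12  12
  4   0   0   3   3   9   9  12  12  12  12  18  18
  5   0   0   3   3   9   9  12  12  12  15  18  18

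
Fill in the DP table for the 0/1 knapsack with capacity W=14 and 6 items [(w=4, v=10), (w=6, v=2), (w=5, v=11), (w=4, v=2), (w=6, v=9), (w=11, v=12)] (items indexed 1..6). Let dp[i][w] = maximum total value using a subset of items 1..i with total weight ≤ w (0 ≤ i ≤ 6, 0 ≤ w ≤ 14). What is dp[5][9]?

21

i\w   0   1   2   3   4   5   6   7   8   9  10  11  12  13  14
  0   0   0   0   0   0   0   0   0   0   0   0   0   0   0   0
  1   0   0   0   0  10  10  10  10  10  10  10  10  10  10  10
  2   0   0   0   0  10  10  10  10  10  10  12  12  12  12  12
  3   0   0   0   0  10  11  11  11  11  21  21  21  21  21  21
  4   0   0   0   0  10  11  11  11  12  21  21  21  21  23  23
  5   0   0   0   0  10  11  11  11  12  21  21  21  21  23  23
  6   0   0   0   0  10  11  11  11  12  21  21  21  21  23  23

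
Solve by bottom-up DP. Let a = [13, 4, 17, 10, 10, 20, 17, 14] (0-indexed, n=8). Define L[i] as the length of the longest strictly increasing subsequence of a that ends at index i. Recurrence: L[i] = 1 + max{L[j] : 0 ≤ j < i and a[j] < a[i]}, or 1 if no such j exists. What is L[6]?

3

   i    0    1    2    3    4    5    6    7
a[i]   13    4   17   10   10   20   17   14
L[i]    1    1    2    2    2    3    3    3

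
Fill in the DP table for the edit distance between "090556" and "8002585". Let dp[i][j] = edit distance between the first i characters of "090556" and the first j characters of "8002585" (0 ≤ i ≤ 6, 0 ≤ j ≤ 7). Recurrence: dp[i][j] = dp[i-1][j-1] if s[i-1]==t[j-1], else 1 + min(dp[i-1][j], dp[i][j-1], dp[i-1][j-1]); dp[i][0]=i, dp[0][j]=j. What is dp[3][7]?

   ''  8  0  0  2  5  8  5
''  0  1  2  3  4  5  6  7
 0  1  1  1  2  3  4  5  6
 9  2  2  2  2  3  4  5  6
 0  3  3  2  2  3  4  5  6
 5  4  4  3  3  3  3  4  5
 5  5  5  4  4  4  3  4  4
 6  6  6  5  5  5  4  4  5

6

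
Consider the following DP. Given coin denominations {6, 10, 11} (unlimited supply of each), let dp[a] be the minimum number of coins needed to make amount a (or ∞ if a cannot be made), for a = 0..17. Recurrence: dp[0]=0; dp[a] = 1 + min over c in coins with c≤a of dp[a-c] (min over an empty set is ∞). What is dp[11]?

1

 a  0  1  2  3  4  5  6  7  8  9 10 11 12 13 14 15 16 17
dp  0  -  -  -  -  -  1  -  -  -  1  1  2  -  -  -  2  2
(- denotes ∞ / unreachable)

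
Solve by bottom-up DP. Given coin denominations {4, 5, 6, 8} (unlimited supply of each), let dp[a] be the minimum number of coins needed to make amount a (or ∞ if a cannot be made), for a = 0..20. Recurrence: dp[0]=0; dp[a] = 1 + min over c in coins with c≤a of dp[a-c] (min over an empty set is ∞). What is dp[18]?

3

 a  0  1  2  3  4  5  6  7  8  9 10 11 12 13 14 15 16 17 18 19 20
dp  0  -  -  -  1  1  1  -  1  2  2  2  2  2  2  3  2  3  3  3  3
(- denotes ∞ / unreachable)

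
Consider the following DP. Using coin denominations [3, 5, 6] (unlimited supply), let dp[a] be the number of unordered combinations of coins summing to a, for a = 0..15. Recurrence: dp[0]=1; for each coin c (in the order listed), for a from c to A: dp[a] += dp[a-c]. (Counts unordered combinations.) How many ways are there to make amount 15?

after  coin     0     1     2     3     4     5     6     7     8     9    10    11    12    13    14    15
          3     1     0     0     1     0     0     1     0     0     1     0     0     1     0     0     1
          5     1     0     0     1     0     1     1     0     1     1     1     1     1     1     1     2
          6     1     0     0     1     0     1     2     0     1     2     1     2     3     1     2     4

4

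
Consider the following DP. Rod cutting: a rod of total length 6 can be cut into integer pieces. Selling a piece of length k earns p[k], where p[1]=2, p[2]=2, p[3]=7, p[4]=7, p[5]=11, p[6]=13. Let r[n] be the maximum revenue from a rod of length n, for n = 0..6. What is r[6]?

14

   n    0    1    2    3    4    5    6
r[n]    0    2    4    7    9   11   14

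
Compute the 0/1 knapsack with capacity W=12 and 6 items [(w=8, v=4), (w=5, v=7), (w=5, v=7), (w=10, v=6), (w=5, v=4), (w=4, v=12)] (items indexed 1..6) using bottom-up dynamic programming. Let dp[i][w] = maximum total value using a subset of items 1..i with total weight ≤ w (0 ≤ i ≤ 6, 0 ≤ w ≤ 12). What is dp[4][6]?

i\w   0   1   2   3   4   5   6   7   8   9  10  11  12
  0   0   0   0   0   0   0   0   0   0   0   0   0   0
  1   0   0   0   0   0   0   0   0   4   4   4   4   4
  2   0   0   0   0   0   7   7   7   7   7   7   7   7
  3   0   0   0   0   0   7   7   7   7   7  14  14  14
  4   0   0   0   0   0   7   7   7   7   7  14  14  14
  5   0   0   0   0   0   7   7   7   7   7  14  14  14
  6   0   0   0   0  12  12  12  12  12  19  19  19  19

7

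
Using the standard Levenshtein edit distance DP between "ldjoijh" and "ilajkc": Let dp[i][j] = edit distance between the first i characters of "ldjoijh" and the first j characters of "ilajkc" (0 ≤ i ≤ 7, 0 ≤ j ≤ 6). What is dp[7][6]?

6

   ''  i  l  a  j  k  c
''  0  1  2  3  4  5  6
 l  1  1  1  2  3  4  5
 d  2  2  2  2  3  4  5
 j  3  3  3  3  2  3  4
 o  4  4  4  4  3  3  4
 i  5  4  5  5  4  4  4
 j  6  5  5  6  5  5  5
 h  7  6  6  6  6  6  6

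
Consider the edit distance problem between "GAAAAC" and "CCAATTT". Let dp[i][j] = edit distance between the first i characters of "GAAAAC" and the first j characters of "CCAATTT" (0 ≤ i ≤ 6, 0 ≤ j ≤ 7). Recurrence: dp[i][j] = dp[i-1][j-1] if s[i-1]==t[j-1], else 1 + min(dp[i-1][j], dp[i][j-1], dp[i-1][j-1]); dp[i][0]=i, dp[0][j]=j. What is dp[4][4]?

   ''  C  C  A  A  T  T  T
''  0  1  2  3  4  5  6  7
 G  1  1  2  3  4  5  6  7
 A  2  2  2  2  3  4  5  6
 A  3  3  3  2  2  3  4  5
 A  4  4  4  3  2  3  4  5
 A  5  5  5  4  3  3  4  5
 C  6  5  5  5  4  4  4  5

2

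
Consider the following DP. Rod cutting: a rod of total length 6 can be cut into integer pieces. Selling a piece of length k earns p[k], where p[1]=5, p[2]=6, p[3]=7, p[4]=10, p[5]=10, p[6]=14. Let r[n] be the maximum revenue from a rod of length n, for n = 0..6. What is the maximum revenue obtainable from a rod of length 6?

30

   n    0    1    2    3    4    5    6
r[n]    0    5   10   15   20   25   30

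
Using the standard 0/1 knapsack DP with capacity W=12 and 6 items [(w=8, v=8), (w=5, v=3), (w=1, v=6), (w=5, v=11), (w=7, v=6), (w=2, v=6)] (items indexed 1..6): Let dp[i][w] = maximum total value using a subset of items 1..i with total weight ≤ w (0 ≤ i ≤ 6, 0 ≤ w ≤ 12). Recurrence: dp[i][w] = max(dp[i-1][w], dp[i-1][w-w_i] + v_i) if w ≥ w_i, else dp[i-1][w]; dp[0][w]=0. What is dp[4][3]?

6

i\w   0   1   2   3   4   5   6   7   8   9  10  11  12
  0   0   0   0   0   0   0   0   0   0   0   0   0   0
  1   0   0   0   0   0   0   0   0   8   8   8   8   8
  2   0   0   0   0   0   3   3   3   8   8   8   8   8
  3   0   6   6   6   6   6   9   9   9  14  14  14  14
  4   0   6   6   6   6  11  17  17  17  17  17  20  20
  5   0   6   6   6   6  11  17  17  17  17  17  20  20
  6   0   6   6  12  12  12  17  17  23  23  23  23  23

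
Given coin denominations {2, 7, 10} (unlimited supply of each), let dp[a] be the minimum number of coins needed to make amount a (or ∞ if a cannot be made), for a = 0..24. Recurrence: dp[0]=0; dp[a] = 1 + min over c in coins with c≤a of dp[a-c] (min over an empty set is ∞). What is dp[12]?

2

 a  0  1  2  3  4  5  6  7  8  9 10 11 12 13 14 15 16 17 18 19 20 21 22 23 24
dp  0  -  1  -  2  -  3  1  4  2  1  3  2  4  2  5  3  2  4  3  2  3  3  4  3
(- denotes ∞ / unreachable)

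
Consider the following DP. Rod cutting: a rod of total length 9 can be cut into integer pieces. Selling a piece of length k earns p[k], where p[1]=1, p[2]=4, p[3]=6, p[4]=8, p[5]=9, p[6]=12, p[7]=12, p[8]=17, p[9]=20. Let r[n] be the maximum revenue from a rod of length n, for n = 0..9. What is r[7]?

   n    0    1    2    3    4    5    6    7    8    9
r[n]    0    1    4    6    8   10   12   14   17   20

14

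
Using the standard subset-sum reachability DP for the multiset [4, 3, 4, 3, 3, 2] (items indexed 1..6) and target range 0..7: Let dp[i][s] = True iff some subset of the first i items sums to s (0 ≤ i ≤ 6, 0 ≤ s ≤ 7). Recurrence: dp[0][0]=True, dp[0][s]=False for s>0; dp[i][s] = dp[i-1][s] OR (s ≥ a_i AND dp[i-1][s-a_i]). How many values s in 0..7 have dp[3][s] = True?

i\s   0   1   2   3   4   5   6   7
  0   T   F   F   F   F   F   F   F
  1   T   F   F   F   T   F   F   F
  2   T   F   F   T   T   F   F   T
  3   T   F   F   T   T   F   F   T
  4   T   F   F   T   T   F   T   T
  5   T   F   F   T   T   F   T   T
  6   T   F   T   T   T   T   T   T

4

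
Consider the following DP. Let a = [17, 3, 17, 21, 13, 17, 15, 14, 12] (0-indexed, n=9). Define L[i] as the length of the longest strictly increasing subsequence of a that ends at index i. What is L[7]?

   i    0    1    2    3    4    5    6    7    8
a[i]   17    3   17   21   13   17   15   14   12
L[i]    1    1    2    3    2    3    3    3    2

3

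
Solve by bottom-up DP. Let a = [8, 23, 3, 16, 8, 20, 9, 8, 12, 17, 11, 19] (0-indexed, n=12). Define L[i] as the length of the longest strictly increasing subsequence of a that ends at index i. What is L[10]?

   i    0    1    2    3    4    5    6    7    8    9   10   11
a[i]    8   23    3   16    8   20    9    8   12   17   11   19
L[i]    1    2    1    2    2    3    3    2    4    5    4    6

4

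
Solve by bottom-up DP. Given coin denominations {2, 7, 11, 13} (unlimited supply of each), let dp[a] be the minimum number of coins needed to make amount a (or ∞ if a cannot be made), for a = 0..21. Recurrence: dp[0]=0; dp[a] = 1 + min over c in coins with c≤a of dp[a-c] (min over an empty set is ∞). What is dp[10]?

5

 a  0  1  2  3  4  5  6  7  8  9 10 11 12 13 14 15 16 17 18 19 20 21
dp  0  -  1  -  2  -  3  1  4  2  5  1  6  1  2  2  3  3  2  4  2  3
(- denotes ∞ / unreachable)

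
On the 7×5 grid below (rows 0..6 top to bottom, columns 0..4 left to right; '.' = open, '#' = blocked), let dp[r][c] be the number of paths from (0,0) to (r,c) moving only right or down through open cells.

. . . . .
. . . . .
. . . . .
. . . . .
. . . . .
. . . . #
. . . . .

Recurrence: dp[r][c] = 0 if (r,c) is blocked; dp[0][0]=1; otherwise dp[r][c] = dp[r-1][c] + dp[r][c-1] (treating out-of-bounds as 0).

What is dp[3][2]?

10

r\c   0   1   2   3   4
  0   1   1   1   1   1
  1   1   2   3   4   5
  2   1   3   6  10  15
  3   1   4  10  20  35
  4   1   5  15  35  70
  5   1   6  21  56   0
  6   1   7  28  84  84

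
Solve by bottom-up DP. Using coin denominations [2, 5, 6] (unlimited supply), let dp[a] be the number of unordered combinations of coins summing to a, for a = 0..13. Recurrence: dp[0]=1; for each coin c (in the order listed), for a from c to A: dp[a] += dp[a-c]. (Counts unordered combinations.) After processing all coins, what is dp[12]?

after  coin     0     1     2     3     4     5     6     7     8     9    10    11    12    13
          2     1     0     1     0     1     0     1     0     1     0     1     0     1     0
          5     1     0     1     0     1     1     1     1     1     1     2     1     2     1
          6     1     0     1     0     1     1     2     1     2     1     3     2     4     2

4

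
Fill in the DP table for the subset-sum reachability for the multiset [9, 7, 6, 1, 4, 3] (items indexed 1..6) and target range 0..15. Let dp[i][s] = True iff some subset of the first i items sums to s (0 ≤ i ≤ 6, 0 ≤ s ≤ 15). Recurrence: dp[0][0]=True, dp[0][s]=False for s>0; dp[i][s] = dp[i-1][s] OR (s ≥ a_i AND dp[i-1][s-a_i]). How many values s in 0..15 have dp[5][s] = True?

14

i\s   0   1   2   3   4   5   6   7   8   9  10  11  12  13  14  15
  0   T   F   F   F   F   F   F   F   F   F   F   F   F   F   F   F
  1   T   F   F   F   F   F   F   F   F   T   F   F   F   F   F   F
  2   T   F   F   F   F   F   F   T   F   T   F   F   F   F   F   F
  3   T   F   F   F   F   F   T   T   F   T   F   F   F   T   F   T
  4   T   T   F   F   F   F   T   T   T   T   T   F   F   T   T   T
  5   T   T   F   F   T   T   T   T   T   T   T   T   T   T   T   T
  6   T   T   F   T   T   T   T   T   T   T   T   T   T   T   T   T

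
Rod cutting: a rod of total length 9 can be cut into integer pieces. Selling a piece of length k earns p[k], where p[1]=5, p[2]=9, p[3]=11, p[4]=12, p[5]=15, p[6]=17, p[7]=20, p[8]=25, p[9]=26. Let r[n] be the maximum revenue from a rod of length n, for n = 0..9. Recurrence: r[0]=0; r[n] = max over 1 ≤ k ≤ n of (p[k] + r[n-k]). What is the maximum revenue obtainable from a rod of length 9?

   n    0    1    2    3    4    5    6    7    8    9
r[n]    0    5   10   15   20   25   30   35   40   45

45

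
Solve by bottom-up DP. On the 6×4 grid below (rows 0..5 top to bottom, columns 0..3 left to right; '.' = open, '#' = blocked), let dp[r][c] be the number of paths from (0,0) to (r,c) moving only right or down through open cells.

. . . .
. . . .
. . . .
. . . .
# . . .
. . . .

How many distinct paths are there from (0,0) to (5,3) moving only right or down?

52

r\c   0   1   2   3
  0   1   1   1   1
  1   1   2   3   4
  2   1   3   6  10
  3   1   4  10  20
  4   0   4  14  34
  5   0   4  18  52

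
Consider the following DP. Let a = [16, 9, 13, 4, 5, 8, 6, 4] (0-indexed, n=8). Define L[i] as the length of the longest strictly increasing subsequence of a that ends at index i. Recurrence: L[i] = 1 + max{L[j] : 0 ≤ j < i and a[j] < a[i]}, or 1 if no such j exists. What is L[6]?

   i    0    1    2    3    4    5    6    7
a[i]   16    9   13    4    5    8    6    4
L[i]    1    1    2    1    2    3    3    1

3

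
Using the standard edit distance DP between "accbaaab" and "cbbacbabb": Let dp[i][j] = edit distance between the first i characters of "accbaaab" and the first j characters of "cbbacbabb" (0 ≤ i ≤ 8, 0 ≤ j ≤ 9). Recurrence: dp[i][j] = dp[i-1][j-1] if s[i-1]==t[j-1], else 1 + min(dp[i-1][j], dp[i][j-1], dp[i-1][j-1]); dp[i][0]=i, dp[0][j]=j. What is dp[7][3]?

   ''  c  b  b  a  c  b  a  b  b
''  0  1  2  3  4  5  6  7  8  9
 a  1  1  2  3  3  4  5  6  7  8
 c  2  1  2  3  4  3  4  5  6  7
 c  3  2  2  3  4  4  4  5  6  7
 b  4  3  2  2  3  4  4  5  5  6
 a  5  4  3  3  2  3  4  4  5  6
 a  6  5  4  4  3  3  4  4  5  6
 a  7  6  5  5  4  4  4  4  5  6
 b  8  7  6  5  5  5  4  5  4  5

5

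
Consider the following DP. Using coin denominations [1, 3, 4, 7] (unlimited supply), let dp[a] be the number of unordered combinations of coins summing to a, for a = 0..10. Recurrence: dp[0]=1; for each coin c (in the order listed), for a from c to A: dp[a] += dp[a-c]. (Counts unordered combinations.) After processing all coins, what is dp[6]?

after  coin     0     1     2     3     4     5     6     7     8     9    10
          1     1     1     1     1     1     1     1     1     1     1     1
          3     1     1     1     2     2     2     3     3     3     4     4
          4     1     1     1     2     3     3     4     5     6     7     8
          7     1     1     1     2     3     3     4     6     7     8    10

4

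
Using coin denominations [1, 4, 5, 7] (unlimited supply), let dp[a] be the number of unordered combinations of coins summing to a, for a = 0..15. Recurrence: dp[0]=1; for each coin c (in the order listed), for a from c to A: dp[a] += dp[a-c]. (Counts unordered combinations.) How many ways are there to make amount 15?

15

after  coin     0     1     2     3     4     5     6     7     8     9    10    11    12    13    14    15
          1     1     1     1     1     1     1     1     1     1     1     1     1     1     1     1     1
          4     1     1     1     1     2     2     2     2     3     3     3     3     4     4     4     4
          5     1     1     1     1     2     3     3     3     4     5     6     6     7     8     9    10
          7     1     1     1     1     2     3     3     4     5     6     7     8    10    11    13    15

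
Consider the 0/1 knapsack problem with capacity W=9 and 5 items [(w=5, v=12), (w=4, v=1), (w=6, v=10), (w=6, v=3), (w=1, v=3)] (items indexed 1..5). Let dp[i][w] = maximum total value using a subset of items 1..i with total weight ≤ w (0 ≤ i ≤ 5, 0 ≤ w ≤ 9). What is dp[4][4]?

i\w   0   1   2   3   4   5   6   7   8   9
  0   0   0   0   0   0   0   0   0   0   0
  1   0   0   0   0   0  12  12  12  12  12
  2   0   0   0   0   1  12  12  12  12  13
  3   0   0   0   0   1  12  12  12  12  13
  4   0   0   0   0   1  12  12  12  12  13
  5   0   3   3   3   3  12  15  15  15  15

1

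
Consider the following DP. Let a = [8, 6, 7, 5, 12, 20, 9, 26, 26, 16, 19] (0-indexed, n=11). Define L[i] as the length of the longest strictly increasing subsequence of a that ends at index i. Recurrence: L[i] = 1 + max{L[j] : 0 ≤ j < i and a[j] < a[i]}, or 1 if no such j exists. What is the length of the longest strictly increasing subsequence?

   i    0    1    2    3    4    5    6    7    8    9   10
a[i]    8    6    7    5   12   20    9   26   26   16   19
L[i]    1    1    2    1    3    4    3    5    5    4    5

5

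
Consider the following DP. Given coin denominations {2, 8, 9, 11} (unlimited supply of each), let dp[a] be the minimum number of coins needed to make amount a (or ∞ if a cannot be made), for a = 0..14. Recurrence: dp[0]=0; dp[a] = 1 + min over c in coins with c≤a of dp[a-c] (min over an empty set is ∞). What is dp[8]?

1

 a  0  1  2  3  4  5  6  7  8  9 10 11 12 13 14
dp  0  -  1  -  2  -  3  -  1  1  2  1  3  2  4
(- denotes ∞ / unreachable)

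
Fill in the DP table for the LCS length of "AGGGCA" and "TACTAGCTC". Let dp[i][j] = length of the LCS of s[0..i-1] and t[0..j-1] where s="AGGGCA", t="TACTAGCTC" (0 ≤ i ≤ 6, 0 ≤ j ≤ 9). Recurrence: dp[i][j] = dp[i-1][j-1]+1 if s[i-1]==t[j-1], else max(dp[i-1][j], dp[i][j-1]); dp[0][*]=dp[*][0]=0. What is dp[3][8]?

2

   ''  T  A  C  T  A  G  C  T  C
''  0  0  0  0  0  0  0  0  0  0
 A  0  0  1  1  1  1  1  1  1  1
 G  0  0  1  1  1  1  2  2  2  2
 G  0  0  1  1  1  1  2  2  2  2
 G  0  0  1  1  1  1  2  2  2  2
 C  0  0  1  2  2  2  2  3  3  3
 A  0  0  1  2  2  3  3  3  3  3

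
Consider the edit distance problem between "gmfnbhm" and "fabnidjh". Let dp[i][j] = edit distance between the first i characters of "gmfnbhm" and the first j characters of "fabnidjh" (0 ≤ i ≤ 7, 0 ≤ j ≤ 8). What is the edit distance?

   ''  f  a  b  n  i  d  j  h
''  0  1  2  3  4  5  6  7  8
 g  1  1  2  3  4  5  6  7  8
 m  2  2  2  3  4  5  6  7  8
 f  3  2  3  3  4  5  6  7  8
 n  4  3  3  4  3  4  5  6  7
 b  5  4  4  3  4  4  5  6  7
 h  6  5  5  4  4  5  5  6  6
 m  7  6  6  5  5  5  6  6  7

7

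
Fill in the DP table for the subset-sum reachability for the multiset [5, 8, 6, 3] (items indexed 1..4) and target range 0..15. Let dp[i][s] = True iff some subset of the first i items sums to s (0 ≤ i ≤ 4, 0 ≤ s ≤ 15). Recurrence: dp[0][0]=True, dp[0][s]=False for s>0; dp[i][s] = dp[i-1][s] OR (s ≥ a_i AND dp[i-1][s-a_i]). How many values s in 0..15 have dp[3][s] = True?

7

i\s   0   1   2   3   4   5   6   7   8   9  10  11  12  13  14  15
  0   T   F   F   F   F   F   F   F   F   F   F   F   F   F   F   F
  1   T   F   F   F   F   T   F   F   F   F   F   F   F   F   F   F
  2   T   F   F   F   F   T   F   F   T   F   F   F   F   T   F   F
  3   T   F   F   F   F   T   T   F   T   F   F   T   F   T   T   F
  4   T   F   F   T   F   T   T   F   T   T   F   T   F   T   T   F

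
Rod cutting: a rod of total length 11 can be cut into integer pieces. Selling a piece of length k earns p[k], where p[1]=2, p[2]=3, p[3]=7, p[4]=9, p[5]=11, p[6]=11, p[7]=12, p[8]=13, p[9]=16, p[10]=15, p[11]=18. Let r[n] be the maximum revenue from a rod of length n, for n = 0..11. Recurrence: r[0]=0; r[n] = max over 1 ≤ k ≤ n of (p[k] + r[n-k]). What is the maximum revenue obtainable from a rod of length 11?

25

   n    0    1    2    3    4    5    6    7    8    9   10   11
r[n]    0    2    4    7    9   11   14   16   18   21   23   25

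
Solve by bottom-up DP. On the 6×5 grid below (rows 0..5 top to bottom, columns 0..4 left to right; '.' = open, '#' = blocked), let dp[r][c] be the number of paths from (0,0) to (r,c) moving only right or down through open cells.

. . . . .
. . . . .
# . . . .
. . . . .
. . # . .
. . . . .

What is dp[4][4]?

r\c   0   1   2   3   4
  0   1   1   1   1   1
  1   1   2   3   4   5
  2   0   2   5   9  14
  3   0   2   7  16  30
  4   0   2   0  16  46
  5   0   2   2  18  64

46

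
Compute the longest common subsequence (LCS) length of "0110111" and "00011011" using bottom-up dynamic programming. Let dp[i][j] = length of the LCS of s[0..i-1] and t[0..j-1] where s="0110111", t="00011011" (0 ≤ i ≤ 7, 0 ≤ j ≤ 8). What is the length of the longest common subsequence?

   ''  0  0  0  1  1  0  1  1
''  0  0  0  0  0  0  0  0  0
 0  0  1  1  1  1  1  1  1  1
 1  0  1  1  1  2  2  2  2  2
 1  0  1  1  1  2  3  3  3  3
 0  0  1  2  2  2  3  4  4  4
 1  0  1  2  2  3  3  4  5  5
 1  0  1  2  2  3  4  4  5  6
 1  0  1  2  2  3  4  4  5  6

6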